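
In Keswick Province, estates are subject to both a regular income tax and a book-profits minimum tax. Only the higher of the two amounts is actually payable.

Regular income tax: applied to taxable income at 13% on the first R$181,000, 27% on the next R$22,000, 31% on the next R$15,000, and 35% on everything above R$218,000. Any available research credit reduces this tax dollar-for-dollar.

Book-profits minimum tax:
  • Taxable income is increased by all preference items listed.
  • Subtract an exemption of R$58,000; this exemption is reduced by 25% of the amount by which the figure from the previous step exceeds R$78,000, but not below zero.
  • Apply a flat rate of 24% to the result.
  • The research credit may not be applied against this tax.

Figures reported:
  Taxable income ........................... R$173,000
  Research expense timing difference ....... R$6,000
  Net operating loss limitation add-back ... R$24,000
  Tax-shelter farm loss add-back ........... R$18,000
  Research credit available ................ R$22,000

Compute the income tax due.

Regular income tax:
  R$173,000 × 13% = R$22,490
  Less research credit R$22,000 → R$490

Book-profits minimum tax:
  Adjusted income: R$173,000 + R$6,000 + R$24,000 + R$18,000 = R$221,000
  Exemption: R$58,000 − 25% × (R$221,000 − R$78,000) = R$58,000 − R$35,750 = R$22,250
  Base: R$221,000 − R$22,250 = R$198,750
  R$198,750 × 24% = R$47,700

R$47,700 > R$490, so the book-profits minimum tax is the binding amount.

R$47,700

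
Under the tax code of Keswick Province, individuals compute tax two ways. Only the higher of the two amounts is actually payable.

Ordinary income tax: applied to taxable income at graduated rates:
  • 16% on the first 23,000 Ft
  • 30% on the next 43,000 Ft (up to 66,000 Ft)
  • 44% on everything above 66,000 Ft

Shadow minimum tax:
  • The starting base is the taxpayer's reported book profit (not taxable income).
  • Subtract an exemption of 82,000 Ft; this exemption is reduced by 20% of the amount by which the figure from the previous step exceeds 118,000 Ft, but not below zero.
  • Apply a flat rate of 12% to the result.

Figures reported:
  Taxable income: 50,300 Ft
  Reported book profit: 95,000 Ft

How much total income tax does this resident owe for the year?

Ordinary income tax:
  23,000 Ft × 16% = 3,680 Ft
  27,300 Ft × 30% = 8,190 Ft
  → 11,870 Ft

Shadow minimum tax:
  Base (reported book profit): 95,000 Ft
  Exemption: 95,000 Ft ≤ 118,000 Ft, so full 82,000 Ft applies
  Base: 95,000 Ft − 82,000 Ft = 13,000 Ft
  13,000 Ft × 12% = 1,560 Ft

11,870 Ft > 1,560 Ft, so the ordinary income tax governs.

11,870 Ft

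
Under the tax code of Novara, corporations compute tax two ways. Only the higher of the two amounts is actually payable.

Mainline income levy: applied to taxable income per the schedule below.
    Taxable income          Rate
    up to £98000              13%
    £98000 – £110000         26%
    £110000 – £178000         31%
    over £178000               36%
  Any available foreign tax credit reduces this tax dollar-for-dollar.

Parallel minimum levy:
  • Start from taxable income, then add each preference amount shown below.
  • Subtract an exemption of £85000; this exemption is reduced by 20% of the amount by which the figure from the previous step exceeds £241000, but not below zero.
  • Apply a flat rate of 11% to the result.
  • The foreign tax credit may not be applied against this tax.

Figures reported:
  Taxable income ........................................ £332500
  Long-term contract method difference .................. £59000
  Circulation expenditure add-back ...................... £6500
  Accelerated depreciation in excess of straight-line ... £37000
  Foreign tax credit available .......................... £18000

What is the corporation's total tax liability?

£74560

Parallel minimum levy:
  Adjusted income: £332500 + £59000 + £6500 + £37000 = £435000
  Exemption: £85000 − 20% × (£435000 − £241000) = £85000 − £38800 = £46200
  Base: £435000 − £46200 = £388800
  £388800 × 11% = £42768

Mainline income levy:
  £98000 × 13% = £12740
  £12000 × 26% = £3120
  £68000 × 31% = £21080
  £154500 × 36% = £55620
  → £92560
  Less foreign tax credit £18000 → £74560

£74560 > £42768, so the mainline income levy governs.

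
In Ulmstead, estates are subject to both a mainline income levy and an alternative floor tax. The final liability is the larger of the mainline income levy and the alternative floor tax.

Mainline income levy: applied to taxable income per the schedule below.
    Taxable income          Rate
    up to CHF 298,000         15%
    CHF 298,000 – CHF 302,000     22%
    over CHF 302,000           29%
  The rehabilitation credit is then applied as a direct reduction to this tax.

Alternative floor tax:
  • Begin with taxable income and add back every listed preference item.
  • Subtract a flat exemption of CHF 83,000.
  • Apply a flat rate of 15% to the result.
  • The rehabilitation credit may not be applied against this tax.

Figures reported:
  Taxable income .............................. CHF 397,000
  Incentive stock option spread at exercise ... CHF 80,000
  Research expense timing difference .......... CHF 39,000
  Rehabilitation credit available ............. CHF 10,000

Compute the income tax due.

Mainline income levy:
  CHF 298,000 × 15% = CHF 44,700
  CHF 4,000 × 22% = CHF 880
  CHF 95,000 × 29% = CHF 27,550
  → CHF 73,130
  Less rehabilitation credit CHF 10,000 → CHF 63,130

Alternative floor tax:
  Adjusted income: CHF 397,000 + CHF 80,000 + CHF 39,000 = CHF 516,000
  Less exemption CHF 83,000 → base CHF 433,000
  CHF 433,000 × 15% = CHF 64,950

CHF 64,950 > CHF 63,130, so the alternative floor tax is the binding amount.

CHF 64,950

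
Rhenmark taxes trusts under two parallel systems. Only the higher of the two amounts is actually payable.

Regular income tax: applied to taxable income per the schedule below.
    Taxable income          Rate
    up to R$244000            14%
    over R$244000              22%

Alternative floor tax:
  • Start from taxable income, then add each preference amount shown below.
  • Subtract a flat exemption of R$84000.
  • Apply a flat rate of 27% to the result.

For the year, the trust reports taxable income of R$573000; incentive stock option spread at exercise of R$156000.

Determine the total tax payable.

R$174150

Regular income tax:
  R$244000 × 14% = R$34160
  R$329000 × 22% = R$72380
  → R$106540

Alternative floor tax:
  Adjusted income: R$573000 + R$156000 = R$729000
  Less exemption R$84000 → base R$645000
  R$645000 × 27% = R$174150

R$174150 > R$106540, so the alternative floor tax is the binding amount.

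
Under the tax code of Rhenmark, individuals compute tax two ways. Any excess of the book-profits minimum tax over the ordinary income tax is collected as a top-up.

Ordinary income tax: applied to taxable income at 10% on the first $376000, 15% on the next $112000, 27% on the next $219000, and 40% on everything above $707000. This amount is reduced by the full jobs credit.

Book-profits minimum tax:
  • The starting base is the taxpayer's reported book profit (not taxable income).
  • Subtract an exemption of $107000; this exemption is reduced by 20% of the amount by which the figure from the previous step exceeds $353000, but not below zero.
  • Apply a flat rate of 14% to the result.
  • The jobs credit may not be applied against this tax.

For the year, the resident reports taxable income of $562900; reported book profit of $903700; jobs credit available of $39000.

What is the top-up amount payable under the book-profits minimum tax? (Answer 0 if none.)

$90895

Ordinary income tax:
  $376000 × 10% = $37600
  $112000 × 15% = $16800
  $74900 × 27% = $20223
  → $74623
  Less jobs credit $39000 → $35623

Book-profits minimum tax:
  Base (reported book profit): $903700
  Exemption: 20% × ($903700 − $353000) = $110140 ≥ $107000, so the exemption is fully phased out
  Base: $903700 − $0 = $903700
  $903700 × 14% = $126518

Excess of book-profits minimum tax over ordinary income tax: $126518 − $35623 = $90895.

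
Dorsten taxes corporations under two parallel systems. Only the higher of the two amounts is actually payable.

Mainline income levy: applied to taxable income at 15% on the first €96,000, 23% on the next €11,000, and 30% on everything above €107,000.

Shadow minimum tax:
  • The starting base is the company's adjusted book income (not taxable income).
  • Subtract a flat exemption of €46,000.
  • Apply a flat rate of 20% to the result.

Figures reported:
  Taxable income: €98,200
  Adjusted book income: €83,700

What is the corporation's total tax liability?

Shadow minimum tax:
  Base (adjusted book income): €83,700
  Less exemption €46,000 → base €37,700
  €37,700 × 20% = €7,540

Mainline income levy:
  €96,000 × 15% = €14,400
  €2,200 × 23% = €506
  → €14,906

€14,906 > €7,540, so the mainline income levy governs.

€14,906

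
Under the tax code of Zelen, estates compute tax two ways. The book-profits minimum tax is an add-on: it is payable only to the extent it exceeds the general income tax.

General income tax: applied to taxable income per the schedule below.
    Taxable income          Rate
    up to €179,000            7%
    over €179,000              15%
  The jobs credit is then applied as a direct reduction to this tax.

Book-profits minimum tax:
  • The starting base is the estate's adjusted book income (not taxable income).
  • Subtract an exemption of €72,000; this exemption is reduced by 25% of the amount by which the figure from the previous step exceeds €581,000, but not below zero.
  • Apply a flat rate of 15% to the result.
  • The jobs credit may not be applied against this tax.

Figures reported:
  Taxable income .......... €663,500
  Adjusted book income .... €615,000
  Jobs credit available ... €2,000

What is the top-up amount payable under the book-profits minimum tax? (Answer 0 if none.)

€0

Book-profits minimum tax:
  Base (adjusted book income): €615,000
  Exemption: €72,000 − 25% × (€615,000 − €581,000) = €72,000 − €8,500 = €63,500
  Base: €615,000 − €63,500 = €551,500
  €551,500 × 15% = €82,725

General income tax:
  €179,000 × 7% = €12,530
  €484,500 × 15% = €72,675
  → €85,205
  Less jobs credit €2,000 → €83,205

€82,725 ≤ €83,205, so no add-on is due.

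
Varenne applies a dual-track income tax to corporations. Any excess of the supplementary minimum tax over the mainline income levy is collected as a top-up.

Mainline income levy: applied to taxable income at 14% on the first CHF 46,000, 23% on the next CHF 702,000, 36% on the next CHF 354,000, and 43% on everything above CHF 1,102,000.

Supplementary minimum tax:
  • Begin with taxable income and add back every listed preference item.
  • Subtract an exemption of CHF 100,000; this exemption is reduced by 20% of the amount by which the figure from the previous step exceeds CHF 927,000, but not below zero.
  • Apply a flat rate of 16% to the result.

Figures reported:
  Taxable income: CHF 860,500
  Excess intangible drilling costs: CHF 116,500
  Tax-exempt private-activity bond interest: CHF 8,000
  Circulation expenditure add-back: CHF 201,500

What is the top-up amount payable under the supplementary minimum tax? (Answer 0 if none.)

Supplementary minimum tax:
  Adjusted income: CHF 860,500 + CHF 116,500 + CHF 8,000 + CHF 201,500 = CHF 1,186,500
  Exemption: CHF 100,000 − 20% × (CHF 1,186,500 − CHF 927,000) = CHF 100,000 − CHF 51,900 = CHF 48,100
  Base: CHF 1,186,500 − CHF 48,100 = CHF 1,138,400
  CHF 1,138,400 × 16% = CHF 182,144

Mainline income levy:
  CHF 46,000 × 14% = CHF 6,440
  CHF 702,000 × 23% = CHF 161,460
  CHF 112,500 × 36% = CHF 40,500
  → CHF 208,400

CHF 182,144 ≤ CHF 208,400, so no add-on is due.

CHF 0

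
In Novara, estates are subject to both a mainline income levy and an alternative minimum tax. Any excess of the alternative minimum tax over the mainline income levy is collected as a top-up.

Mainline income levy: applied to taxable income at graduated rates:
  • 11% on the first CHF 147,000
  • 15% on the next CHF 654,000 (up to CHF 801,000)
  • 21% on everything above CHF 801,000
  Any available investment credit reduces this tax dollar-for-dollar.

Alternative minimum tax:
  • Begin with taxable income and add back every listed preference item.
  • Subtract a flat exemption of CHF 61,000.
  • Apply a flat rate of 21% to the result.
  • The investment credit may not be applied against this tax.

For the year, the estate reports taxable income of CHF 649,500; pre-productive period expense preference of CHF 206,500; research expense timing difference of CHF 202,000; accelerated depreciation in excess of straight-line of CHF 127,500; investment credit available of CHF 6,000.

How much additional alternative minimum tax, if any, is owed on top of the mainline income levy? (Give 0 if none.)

Mainline income levy:
  CHF 147,000 × 11% = CHF 16,170
  CHF 502,500 × 15% = CHF 75,375
  → CHF 91,545
  Less investment credit CHF 6,000 → CHF 85,545

Alternative minimum tax:
  Adjusted income: CHF 649,500 + CHF 206,500 + CHF 202,000 + CHF 127,500 = CHF 1,185,500
  Less exemption CHF 61,000 → base CHF 1,124,500
  CHF 1,124,500 × 21% = CHF 236,145

Excess of alternative minimum tax over mainline income levy: CHF 236,145 − CHF 85,545 = CHF 150,600.

CHF 150,600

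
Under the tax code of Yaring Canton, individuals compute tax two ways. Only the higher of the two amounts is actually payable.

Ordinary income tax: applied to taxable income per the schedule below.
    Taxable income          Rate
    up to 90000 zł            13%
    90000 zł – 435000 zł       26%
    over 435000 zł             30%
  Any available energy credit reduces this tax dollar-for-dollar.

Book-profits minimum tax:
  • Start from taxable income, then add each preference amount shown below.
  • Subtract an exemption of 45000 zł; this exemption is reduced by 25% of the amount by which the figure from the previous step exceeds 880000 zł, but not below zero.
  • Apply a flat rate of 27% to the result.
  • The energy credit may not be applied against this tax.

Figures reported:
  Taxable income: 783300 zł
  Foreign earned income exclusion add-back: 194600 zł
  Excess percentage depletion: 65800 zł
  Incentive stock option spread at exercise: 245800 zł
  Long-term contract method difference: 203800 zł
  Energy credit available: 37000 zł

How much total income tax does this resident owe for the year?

Ordinary income tax:
  90000 zł × 13% = 11700 zł
  345000 zł × 26% = 89700 zł
  348300 zł × 30% = 104490 zł
  → 205890 zł
  Less energy credit 37000 zł → 168890 zł

Book-profits minimum tax:
  Adjusted income: 783300 zł + 194600 zł + 65800 zł + 245800 zł + 203800 zł = 1493300 zł
  Exemption: 25% × (1493300 zł − 880000 zł) = 153325 zł ≥ 45000 zł, so the exemption is fully phased out
  Base: 1493300 zł − 0 zł = 1493300 zł
  1493300 zł × 27% = 403191 zł

403191 zł > 168890 zł, so the book-profits minimum tax is the binding amount.

403191 zł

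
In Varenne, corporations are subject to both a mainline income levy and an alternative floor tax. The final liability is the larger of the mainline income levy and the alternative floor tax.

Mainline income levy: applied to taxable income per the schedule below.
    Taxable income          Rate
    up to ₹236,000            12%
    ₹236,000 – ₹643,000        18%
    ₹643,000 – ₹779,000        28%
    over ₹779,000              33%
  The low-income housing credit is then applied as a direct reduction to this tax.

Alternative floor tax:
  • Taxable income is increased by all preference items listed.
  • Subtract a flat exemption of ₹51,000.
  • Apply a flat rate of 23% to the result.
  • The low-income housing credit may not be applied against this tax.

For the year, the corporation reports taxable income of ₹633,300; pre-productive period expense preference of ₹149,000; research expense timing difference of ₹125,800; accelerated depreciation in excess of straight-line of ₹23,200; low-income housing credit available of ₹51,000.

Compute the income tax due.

₹202,469

Mainline income levy:
  ₹236,000 × 12% = ₹28,320
  ₹397,300 × 18% = ₹71,514
  → ₹99,834
  Less low-income housing credit ₹51,000 → ₹48,834

Alternative floor tax:
  Adjusted income: ₹633,300 + ₹149,000 + ₹125,800 + ₹23,200 = ₹931,300
  Less exemption ₹51,000 → base ₹880,300
  ₹880,300 × 23% = ₹202,469

₹202,469 > ₹48,834, so the alternative floor tax is the binding amount.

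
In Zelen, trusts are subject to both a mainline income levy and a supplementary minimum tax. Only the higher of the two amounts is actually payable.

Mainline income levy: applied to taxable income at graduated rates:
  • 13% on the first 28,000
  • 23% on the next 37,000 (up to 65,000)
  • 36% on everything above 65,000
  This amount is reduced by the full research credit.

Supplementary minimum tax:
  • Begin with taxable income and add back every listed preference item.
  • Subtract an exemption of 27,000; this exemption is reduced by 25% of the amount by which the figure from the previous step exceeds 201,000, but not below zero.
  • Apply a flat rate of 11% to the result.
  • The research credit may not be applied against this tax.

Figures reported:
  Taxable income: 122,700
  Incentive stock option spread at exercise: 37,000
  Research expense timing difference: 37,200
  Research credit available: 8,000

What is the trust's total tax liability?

24,922

Mainline income levy:
  28,000 × 13% = 3,640
  37,000 × 23% = 8,510
  57,700 × 36% = 20,772
  → 32,922
  Less research credit 8,000 → 24,922

Supplementary minimum tax:
  Adjusted income: 122,700 + 37,000 + 37,200 = 196,900
  Exemption: 196,900 ≤ 201,000, so full 27,000 applies
  Base: 196,900 − 27,000 = 169,900
  169,900 × 11% = 18,689

24,922 > 18,689, so the mainline income levy governs.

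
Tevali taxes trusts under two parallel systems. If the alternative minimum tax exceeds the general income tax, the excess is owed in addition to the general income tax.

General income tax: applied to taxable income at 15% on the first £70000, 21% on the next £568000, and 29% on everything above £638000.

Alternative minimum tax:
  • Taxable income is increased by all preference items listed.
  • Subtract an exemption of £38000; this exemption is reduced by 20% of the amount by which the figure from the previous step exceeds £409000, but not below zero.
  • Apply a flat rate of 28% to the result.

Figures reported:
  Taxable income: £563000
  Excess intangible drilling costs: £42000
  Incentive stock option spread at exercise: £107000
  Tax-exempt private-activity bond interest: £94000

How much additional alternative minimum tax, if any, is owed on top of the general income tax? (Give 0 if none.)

Alternative minimum tax:
  Adjusted income: £563000 + £42000 + £107000 + £94000 = £806000
  Exemption: 20% × (£806000 − £409000) = £79400 ≥ £38000, so the exemption is fully phased out
  Base: £806000 − £0 = £806000
  £806000 × 28% = £225680

General income tax:
  £70000 × 15% = £10500
  £493000 × 21% = £103530
  → £114030

Excess of alternative minimum tax over general income tax: £225680 − £114030 = £111650.

£111650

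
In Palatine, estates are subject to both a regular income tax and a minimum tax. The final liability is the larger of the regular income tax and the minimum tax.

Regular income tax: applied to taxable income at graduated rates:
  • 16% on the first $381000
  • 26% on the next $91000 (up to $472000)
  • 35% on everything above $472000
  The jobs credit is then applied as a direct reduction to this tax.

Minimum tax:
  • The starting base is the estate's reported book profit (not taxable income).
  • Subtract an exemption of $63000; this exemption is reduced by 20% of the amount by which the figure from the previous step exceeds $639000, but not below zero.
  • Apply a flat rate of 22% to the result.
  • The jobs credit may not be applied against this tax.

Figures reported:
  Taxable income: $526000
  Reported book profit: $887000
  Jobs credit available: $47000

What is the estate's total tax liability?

$192192

Regular income tax:
  $381000 × 16% = $60960
  $91000 × 26% = $23660
  $54000 × 35% = $18900
  → $103520
  Less jobs credit $47000 → $56520

Minimum tax:
  Base (reported book profit): $887000
  Exemption: $63000 − 20% × ($887000 − $639000) = $63000 − $49600 = $13400
  Base: $887000 − $13400 = $873600
  $873600 × 22% = $192192

$192192 > $56520, so the minimum tax is the binding amount.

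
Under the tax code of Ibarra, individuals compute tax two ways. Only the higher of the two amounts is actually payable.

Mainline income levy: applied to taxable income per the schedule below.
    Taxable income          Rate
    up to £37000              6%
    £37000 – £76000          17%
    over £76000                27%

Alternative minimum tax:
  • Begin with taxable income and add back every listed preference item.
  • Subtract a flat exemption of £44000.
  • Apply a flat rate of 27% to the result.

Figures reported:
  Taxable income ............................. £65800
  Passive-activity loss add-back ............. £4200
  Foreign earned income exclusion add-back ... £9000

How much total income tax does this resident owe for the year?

Mainline income levy:
  £37000 × 6% = £2220
  £28800 × 17% = £4896
  → £7116

Alternative minimum tax:
  Adjusted income: £65800 + £4200 + £9000 = £79000
  Less exemption £44000 → base £35000
  £35000 × 27% = £9450

£9450 > £7116, so the alternative minimum tax is the binding amount.

£9450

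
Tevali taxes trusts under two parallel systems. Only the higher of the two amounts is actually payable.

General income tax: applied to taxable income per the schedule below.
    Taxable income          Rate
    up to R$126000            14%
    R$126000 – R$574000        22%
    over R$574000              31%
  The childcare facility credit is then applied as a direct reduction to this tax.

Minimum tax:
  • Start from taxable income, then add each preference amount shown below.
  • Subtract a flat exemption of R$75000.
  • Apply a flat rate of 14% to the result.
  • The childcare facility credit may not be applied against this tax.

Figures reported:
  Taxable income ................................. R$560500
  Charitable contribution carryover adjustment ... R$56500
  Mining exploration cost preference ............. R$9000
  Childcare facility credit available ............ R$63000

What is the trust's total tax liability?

Minimum tax:
  Adjusted income: R$560500 + R$56500 + R$9000 = R$626000
  Less exemption R$75000 → base R$551000
  R$551000 × 14% = R$77140

General income tax:
  R$126000 × 14% = R$17640
  R$434500 × 22% = R$95590
  → R$113230
  Less childcare facility credit R$63000 → R$50230

R$77140 > R$50230, so the minimum tax is the binding amount.

R$77140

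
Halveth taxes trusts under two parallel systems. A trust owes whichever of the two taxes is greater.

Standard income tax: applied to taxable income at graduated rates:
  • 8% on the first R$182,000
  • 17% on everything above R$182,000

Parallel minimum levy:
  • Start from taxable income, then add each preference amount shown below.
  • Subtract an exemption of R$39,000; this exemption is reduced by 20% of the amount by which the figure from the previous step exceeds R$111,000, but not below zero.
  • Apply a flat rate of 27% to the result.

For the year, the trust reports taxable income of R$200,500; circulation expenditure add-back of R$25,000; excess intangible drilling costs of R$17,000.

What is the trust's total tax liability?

Standard income tax:
  R$182,000 × 8% = R$14,560
  R$18,500 × 17% = R$3,145
  → R$17,705

Parallel minimum levy:
  Adjusted income: R$200,500 + R$25,000 + R$17,000 = R$242,500
  Exemption: R$39,000 − 20% × (R$242,500 − R$111,000) = R$39,000 − R$26,300 = R$12,700
  Base: R$242,500 − R$12,700 = R$229,800
  R$229,800 × 27% = R$62,046

R$62,046 > R$17,705, so the parallel minimum levy is the binding amount.

R$62,046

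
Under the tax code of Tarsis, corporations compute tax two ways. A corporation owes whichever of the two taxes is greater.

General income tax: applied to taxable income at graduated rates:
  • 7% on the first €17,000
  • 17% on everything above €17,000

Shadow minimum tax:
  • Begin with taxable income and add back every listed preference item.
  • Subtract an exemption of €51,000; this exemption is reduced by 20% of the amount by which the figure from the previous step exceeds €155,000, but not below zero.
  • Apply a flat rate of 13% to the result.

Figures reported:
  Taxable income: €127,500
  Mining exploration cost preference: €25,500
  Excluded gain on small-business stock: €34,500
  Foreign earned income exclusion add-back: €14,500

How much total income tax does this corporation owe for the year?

Shadow minimum tax:
  Adjusted income: €127,500 + €25,500 + €34,500 + €14,500 = €202,000
  Exemption: €51,000 − 20% × (€202,000 − €155,000) = €51,000 − €9,400 = €41,600
  Base: €202,000 − €41,600 = €160,400
  €160,400 × 13% = €20,852

General income tax:
  €17,000 × 7% = €1,190
  €110,500 × 17% = €18,785
  → €19,975

€20,852 > €19,975, so the shadow minimum tax is the binding amount.

€20,852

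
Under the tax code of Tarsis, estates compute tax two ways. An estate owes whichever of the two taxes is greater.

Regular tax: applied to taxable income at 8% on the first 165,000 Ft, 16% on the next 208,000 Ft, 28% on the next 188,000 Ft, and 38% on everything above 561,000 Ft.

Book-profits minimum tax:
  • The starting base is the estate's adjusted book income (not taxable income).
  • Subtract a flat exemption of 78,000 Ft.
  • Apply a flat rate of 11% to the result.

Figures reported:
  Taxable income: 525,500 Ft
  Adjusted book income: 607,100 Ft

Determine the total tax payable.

Book-profits minimum tax:
  Base (adjusted book income): 607,100 Ft
  Less exemption 78,000 Ft → base 529,100 Ft
  529,100 Ft × 11% = 58,201 Ft

Regular tax:
  165,000 Ft × 8% = 13,200 Ft
  208,000 Ft × 16% = 33,280 Ft
  152,500 Ft × 28% = 42,700 Ft
  → 89,180 Ft

89,180 Ft > 58,201 Ft, so the regular tax governs.

89,180 Ft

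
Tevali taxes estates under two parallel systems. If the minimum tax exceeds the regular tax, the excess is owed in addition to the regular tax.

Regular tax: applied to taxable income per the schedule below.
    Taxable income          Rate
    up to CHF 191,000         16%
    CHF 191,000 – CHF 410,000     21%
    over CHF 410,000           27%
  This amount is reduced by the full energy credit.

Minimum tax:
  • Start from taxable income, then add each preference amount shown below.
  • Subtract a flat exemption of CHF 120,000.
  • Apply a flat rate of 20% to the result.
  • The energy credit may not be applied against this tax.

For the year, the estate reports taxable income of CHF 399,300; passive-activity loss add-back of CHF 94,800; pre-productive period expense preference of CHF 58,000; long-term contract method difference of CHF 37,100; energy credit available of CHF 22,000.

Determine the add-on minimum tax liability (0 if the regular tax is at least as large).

CHF 41,537

Regular tax:
  CHF 191,000 × 16% = CHF 30,560
  CHF 208,300 × 21% = CHF 43,743
  → CHF 74,303
  Less energy credit CHF 22,000 → CHF 52,303

Minimum tax:
  Adjusted income: CHF 399,300 + CHF 94,800 + CHF 58,000 + CHF 37,100 = CHF 589,200
  Less exemption CHF 120,000 → base CHF 469,200
  CHF 469,200 × 20% = CHF 93,840

Excess of minimum tax over regular tax: CHF 93,840 − CHF 52,303 = CHF 41,537.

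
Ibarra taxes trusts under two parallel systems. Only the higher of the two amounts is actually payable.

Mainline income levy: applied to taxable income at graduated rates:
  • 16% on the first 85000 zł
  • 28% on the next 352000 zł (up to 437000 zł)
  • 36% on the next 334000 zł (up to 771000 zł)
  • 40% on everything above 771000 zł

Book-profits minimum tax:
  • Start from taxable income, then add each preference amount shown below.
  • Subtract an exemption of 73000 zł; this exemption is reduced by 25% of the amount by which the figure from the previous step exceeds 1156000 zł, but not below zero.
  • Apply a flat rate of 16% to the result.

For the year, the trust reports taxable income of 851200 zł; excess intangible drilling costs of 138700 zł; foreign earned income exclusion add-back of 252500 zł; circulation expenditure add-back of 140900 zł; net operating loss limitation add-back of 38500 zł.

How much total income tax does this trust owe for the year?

Book-profits minimum tax:
  Adjusted income: 851200 zł + 138700 zł + 252500 zł + 140900 zł + 38500 zł = 1421800 zł
  Exemption: 73000 zł − 25% × (1421800 zł − 1156000 zł) = 73000 zł − 66450 zł = 6550 zł
  Base: 1421800 zł − 6550 zł = 1415250 zł
  1415250 zł × 16% = 226440 zł

Mainline income levy:
  85000 zł × 16% = 13600 zł
  352000 zł × 28% = 98560 zł
  334000 zł × 36% = 120240 zł
  80200 zł × 40% = 32080 zł
  → 264480 zł

264480 zł > 226440 zł, so the mainline income levy governs.

264480 zł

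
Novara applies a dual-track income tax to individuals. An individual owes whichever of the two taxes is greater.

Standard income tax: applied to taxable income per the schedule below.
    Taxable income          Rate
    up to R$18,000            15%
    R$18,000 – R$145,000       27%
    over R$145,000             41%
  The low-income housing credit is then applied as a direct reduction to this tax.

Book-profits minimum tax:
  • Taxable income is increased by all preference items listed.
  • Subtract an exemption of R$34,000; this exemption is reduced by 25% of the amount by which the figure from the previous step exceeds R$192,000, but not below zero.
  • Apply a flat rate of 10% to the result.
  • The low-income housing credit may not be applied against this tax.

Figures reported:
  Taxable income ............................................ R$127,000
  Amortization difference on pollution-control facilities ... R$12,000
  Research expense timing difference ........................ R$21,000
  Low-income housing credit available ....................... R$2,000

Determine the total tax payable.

R$30,130

Standard income tax:
  R$18,000 × 15% = R$2,700
  R$109,000 × 27% = R$29,430
  → R$32,130
  Less low-income housing credit R$2,000 → R$30,130

Book-profits minimum tax:
  Adjusted income: R$127,000 + R$12,000 + R$21,000 = R$160,000
  Exemption: R$160,000 ≤ R$192,000, so full R$34,000 applies
  Base: R$160,000 − R$34,000 = R$126,000
  R$126,000 × 10% = R$12,600

R$30,130 > R$12,600, so the standard income tax governs.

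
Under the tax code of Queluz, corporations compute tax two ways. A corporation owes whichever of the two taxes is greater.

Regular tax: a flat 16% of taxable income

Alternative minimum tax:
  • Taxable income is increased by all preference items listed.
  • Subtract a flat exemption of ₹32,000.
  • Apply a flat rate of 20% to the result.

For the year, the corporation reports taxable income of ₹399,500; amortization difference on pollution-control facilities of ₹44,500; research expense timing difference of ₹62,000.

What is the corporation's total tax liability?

₹94,800

Regular tax:
  ₹399,500 × 16% = ₹63,920

Alternative minimum tax:
  Adjusted income: ₹399,500 + ₹44,500 + ₹62,000 = ₹506,000
  Less exemption ₹32,000 → base ₹474,000
  ₹474,000 × 20% = ₹94,800

₹94,800 > ₹63,920, so the alternative minimum tax is the binding amount.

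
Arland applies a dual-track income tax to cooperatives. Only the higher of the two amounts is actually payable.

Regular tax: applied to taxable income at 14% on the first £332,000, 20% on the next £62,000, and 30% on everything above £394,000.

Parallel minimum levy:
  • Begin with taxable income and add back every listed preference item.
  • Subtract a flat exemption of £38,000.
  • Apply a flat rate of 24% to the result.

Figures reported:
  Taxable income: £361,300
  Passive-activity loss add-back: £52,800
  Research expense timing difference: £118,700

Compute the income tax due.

£118,752

Parallel minimum levy:
  Adjusted income: £361,300 + £52,800 + £118,700 = £532,800
  Less exemption £38,000 → base £494,800
  £494,800 × 24% = £118,752

Regular tax:
  £332,000 × 14% = £46,480
  £29,300 × 20% = £5,860
  → £52,340

£118,752 > £52,340, so the parallel minimum levy is the binding amount.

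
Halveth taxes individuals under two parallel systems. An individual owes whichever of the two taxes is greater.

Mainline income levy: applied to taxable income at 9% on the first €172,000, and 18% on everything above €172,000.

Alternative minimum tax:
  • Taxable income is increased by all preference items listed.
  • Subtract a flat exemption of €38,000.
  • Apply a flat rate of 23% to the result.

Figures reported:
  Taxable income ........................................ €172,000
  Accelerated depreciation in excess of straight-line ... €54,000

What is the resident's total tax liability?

Alternative minimum tax:
  Adjusted income: €172,000 + €54,000 = €226,000
  Less exemption €38,000 → base €188,000
  €188,000 × 23% = €43,240

Mainline income levy:
  €172,000 × 9% = €15,480

€43,240 > €15,480, so the alternative minimum tax is the binding amount.

€43,240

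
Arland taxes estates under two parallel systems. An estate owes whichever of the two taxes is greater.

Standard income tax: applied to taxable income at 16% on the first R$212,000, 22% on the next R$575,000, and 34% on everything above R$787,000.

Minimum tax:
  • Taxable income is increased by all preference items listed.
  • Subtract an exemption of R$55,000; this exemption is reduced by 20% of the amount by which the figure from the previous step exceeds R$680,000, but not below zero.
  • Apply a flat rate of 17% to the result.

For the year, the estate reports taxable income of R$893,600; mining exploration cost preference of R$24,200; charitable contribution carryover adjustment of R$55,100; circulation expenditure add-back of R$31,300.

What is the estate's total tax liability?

Standard income tax:
  R$212,000 × 16% = R$33,920
  R$575,000 × 22% = R$126,500
  R$106,600 × 34% = R$36,244
  → R$196,664

Minimum tax:
  Adjusted income: R$893,600 + R$24,200 + R$55,100 + R$31,300 = R$1,004,200
  Exemption: 20% × (R$1,004,200 − R$680,000) = R$64,840 ≥ R$55,000, so the exemption is fully phased out
  Base: R$1,004,200 − R$0 = R$1,004,200
  R$1,004,200 × 17% = R$170,714

R$196,664 > R$170,714, so the standard income tax governs.

R$196,664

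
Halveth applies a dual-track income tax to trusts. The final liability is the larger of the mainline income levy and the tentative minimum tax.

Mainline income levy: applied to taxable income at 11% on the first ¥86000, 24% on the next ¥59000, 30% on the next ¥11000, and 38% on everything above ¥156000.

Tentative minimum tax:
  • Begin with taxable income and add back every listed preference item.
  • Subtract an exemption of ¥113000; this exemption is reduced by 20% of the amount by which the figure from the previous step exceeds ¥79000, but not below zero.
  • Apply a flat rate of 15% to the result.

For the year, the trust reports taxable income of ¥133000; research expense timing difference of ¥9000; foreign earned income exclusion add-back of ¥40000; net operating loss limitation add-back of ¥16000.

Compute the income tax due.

¥20740

Mainline income levy:
  ¥86000 × 11% = ¥9460
  ¥47000 × 24% = ¥11280
  → ¥20740

Tentative minimum tax:
  Adjusted income: ¥133000 + ¥9000 + ¥40000 + ¥16000 = ¥198000
  Exemption: ¥113000 − 20% × (¥198000 − ¥79000) = ¥113000 − ¥23800 = ¥89200
  Base: ¥198000 − ¥89200 = ¥108800
  ¥108800 × 15% = ¥16320

¥20740 > ¥16320, so the mainline income levy governs.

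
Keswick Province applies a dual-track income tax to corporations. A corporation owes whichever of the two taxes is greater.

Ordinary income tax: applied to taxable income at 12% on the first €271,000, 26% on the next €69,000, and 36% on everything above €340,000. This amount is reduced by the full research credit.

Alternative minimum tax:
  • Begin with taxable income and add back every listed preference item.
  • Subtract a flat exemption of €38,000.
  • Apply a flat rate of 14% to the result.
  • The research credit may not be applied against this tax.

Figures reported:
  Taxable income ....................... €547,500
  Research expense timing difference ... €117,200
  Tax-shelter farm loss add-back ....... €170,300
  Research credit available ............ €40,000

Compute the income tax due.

Ordinary income tax:
  €271,000 × 12% = €32,520
  €69,000 × 26% = €17,940
  €207,500 × 36% = €74,700
  → €125,160
  Less research credit €40,000 → €85,160

Alternative minimum tax:
  Adjusted income: €547,500 + €117,200 + €170,300 = €835,000
  Less exemption €38,000 → base €797,000
  €797,000 × 14% = €111,580

€111,580 > €85,160, so the alternative minimum tax is the binding amount.

€111,580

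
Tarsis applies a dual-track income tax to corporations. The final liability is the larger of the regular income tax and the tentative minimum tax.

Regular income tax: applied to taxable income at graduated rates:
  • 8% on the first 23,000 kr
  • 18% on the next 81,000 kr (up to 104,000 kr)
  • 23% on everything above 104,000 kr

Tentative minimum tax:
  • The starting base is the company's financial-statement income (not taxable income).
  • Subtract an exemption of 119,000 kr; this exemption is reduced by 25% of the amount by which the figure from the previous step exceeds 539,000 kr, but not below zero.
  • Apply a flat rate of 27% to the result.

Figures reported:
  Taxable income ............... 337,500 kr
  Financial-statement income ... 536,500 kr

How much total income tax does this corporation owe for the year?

112,725 kr

Regular income tax:
  23,000 kr × 8% = 1,840 kr
  81,000 kr × 18% = 14,580 kr
  233,500 kr × 23% = 53,705 kr
  → 70,125 kr

Tentative minimum tax:
  Base (financial-statement income): 536,500 kr
  Exemption: 536,500 kr ≤ 539,000 kr, so full 119,000 kr applies
  Base: 536,500 kr − 119,000 kr = 417,500 kr
  417,500 kr × 27% = 112,725 kr

112,725 kr > 70,125 kr, so the tentative minimum tax is the binding amount.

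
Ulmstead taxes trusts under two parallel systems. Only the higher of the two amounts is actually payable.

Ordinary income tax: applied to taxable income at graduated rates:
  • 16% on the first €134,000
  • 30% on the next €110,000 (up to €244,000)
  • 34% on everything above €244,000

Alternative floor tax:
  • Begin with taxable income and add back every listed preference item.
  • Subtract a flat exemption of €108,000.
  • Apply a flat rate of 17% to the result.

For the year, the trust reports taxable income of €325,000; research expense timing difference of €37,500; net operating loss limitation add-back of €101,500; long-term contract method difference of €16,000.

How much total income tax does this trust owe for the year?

Ordinary income tax:
  €134,000 × 16% = €21,440
  €110,000 × 30% = €33,000
  €81,000 × 34% = €27,540
  → €81,980

Alternative floor tax:
  Adjusted income: €325,000 + €37,500 + €101,500 + €16,000 = €480,000
  Less exemption €108,000 → base €372,000
  €372,000 × 17% = €63,240

€81,980 > €63,240, so the ordinary income tax governs.

€81,980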